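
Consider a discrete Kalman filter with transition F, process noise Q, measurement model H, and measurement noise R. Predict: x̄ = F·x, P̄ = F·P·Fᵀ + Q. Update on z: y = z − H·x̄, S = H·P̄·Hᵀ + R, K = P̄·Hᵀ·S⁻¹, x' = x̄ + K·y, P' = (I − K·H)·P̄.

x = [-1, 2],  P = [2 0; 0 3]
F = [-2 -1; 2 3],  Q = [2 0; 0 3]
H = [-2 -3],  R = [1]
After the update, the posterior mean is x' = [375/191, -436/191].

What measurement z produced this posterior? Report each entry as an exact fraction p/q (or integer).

x̄ = F·x = [0, 4]
P̄ = F·P·Fᵀ + Q = [13 -17; -17 38]
S = H·P̄·Hᵀ + R = [191]
K = P̄·Hᵀ·S⁻¹ = [25/191; -80/191]
x' − x̄ = [375/191, -1200/191] = K·y
y = (KᵀK)⁻¹·Kᵀ·(x' − x̄) = [15]
z = y + H·x̄ = [15] + [-12] = [3]

z = [3]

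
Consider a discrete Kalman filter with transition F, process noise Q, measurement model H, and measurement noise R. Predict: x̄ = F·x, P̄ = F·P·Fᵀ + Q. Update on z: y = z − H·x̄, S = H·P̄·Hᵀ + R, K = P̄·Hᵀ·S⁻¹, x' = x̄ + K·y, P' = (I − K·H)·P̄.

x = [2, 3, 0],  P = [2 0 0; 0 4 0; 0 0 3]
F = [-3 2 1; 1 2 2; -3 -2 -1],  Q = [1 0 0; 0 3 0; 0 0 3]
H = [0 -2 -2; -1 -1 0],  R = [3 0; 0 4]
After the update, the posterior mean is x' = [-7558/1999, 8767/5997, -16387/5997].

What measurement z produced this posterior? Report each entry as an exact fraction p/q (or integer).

x̄ = F·x = [0, 8, -12]
P̄ = F·P·Fᵀ + Q = [38 16 -1; 16 33 -28; -1 -28 40]
S = H·P̄·Hᵀ + R = [71 40; 40 107]
K = P̄·Hᵀ·S⁻¹ = [-350/1999 -878/1999; 890/5997 -3079/5997; -3728/5997 3019/5997]
x' − x̄ = [-7558/1999, -39209/5997, 55577/5997] = K·y
y = (KᵀK)⁻¹·Kᵀ·(x' − x̄) = [-6, 11]
z = y + H·x̄ = [-6, 11] + [8, -8] = [2, 3]

z = [2, 3]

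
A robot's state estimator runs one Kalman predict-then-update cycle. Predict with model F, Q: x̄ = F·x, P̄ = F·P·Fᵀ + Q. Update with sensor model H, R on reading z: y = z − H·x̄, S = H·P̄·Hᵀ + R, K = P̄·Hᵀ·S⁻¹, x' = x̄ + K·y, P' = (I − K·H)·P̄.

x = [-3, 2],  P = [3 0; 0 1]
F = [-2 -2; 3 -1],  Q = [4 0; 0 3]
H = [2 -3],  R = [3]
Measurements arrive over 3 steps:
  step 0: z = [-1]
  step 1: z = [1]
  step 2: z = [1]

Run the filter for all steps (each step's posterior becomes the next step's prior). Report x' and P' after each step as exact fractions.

step 0: x' = [-1118/277, -672/277], P' = [1668/277 1068/277; 1068/277 1549/554]
step 1: x' = [16574/215451, -212161/646353], P' = [274396/71817 497434/215451; 497434/215451 1107049/646353]
step 2: x' = [434326022/486995455, 128299441/486995455], P' = [1834345812/486995455 1109519166/486995455; 1109519166/486995455 825779548/486995455]

step 0: x̄ = F·x = [2, -11]
step 0: P̄ = F·P·Fᵀ + Q = [20 -16; -16 31]
step 0: y = z − H·x̄ = [-38]
step 0: S = H·P̄·Hᵀ + R = [554]
step 0: K = P̄·Hᵀ·S⁻¹ = [44/277; -125/554]
step 0: x' = x̄ + K·y = [-1118/277, -672/277]
step 0: P' = (I − K·H)·P̄ = [1668/277 1068/277; 1068/277 1549/554]
step 1: x̄ = F·x = [3580/277, -2682/277]
step 1: P̄ = F·P·Fᵀ + Q = [19422/277 -12731/277; -12731/277 20419/554]
step 1: y = z − H·x̄ = [-14929/277]
step 1: S = H·P̄·Hᵀ + R = [646353/554]
step 1: K = P̄·Hᵀ·S⁻¹ = [51358/215451; -112181/646353]
step 1: x' = x̄ + K·y = [16574/215451, -212161/646353]
step 1: P' = (I − K·H)·P̄ = [274396/71817 497434/215451; 497434/215451 1107049/646353]
step 2: x̄ = F·x = [324878/646353, 361327/646353]
step 2: P̄ = F·P·Fᵀ + Q = [28830280/646353 -18572494/646353; -18572494/646353 16318372/646353]
step 2: y = z − H·x̄ = [1080578/646353]
step 2: S = H·P̄·Hᵀ + R = [486995455/646353]
step 2: K = P̄·Hᵀ·S⁻¹ = [113378042/486995455; -86100104/486995455]
step 2: x' = x̄ + K·y = [434326022/486995455, 128299441/486995455]
step 2: P' = (I − K·H)·P̄ = [1834345812/486995455 1109519166/486995455; 1109519166/486995455 825779548/486995455]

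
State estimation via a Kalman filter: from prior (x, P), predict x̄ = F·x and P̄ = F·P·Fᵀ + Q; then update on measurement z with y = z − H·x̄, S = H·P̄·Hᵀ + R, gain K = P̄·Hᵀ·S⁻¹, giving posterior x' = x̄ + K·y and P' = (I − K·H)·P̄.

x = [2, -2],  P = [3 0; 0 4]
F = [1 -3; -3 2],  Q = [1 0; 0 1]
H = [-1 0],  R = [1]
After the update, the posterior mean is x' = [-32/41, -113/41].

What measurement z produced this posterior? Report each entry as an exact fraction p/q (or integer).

z = [1]

x̄ = F·x = [8, -10]
P̄ = F·P·Fᵀ + Q = [40 -33; -33 44]
S = H·P̄·Hᵀ + R = [41]
K = P̄·Hᵀ·S⁻¹ = [-40/41; 33/41]
x' − x̄ = [-360/41, 297/41] = K·y
y = (KᵀK)⁻¹·Kᵀ·(x' − x̄) = [9]
z = y + H·x̄ = [9] + [-8] = [1]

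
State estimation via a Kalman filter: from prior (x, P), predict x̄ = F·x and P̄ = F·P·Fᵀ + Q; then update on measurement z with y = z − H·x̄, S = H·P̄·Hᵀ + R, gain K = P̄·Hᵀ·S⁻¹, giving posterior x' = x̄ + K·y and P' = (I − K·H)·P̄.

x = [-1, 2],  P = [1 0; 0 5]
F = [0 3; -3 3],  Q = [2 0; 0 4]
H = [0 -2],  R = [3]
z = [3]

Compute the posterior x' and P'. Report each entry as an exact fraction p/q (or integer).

x̄ = F·x = [6, 9]
P̄ = F·P·Fᵀ + Q = [47 45; 45 58]
y = z − H·x̄ = [21]
S = H·P̄·Hᵀ + R = [235]
K = P̄·Hᵀ·S⁻¹ = [-18/47; -116/235]
x' = x̄ + K·y = [-96/47, -321/235]
P' = (I − K·H)·P̄ = [589/47 27/47; 27/47 174/235]

x' = [-96/47, -321/235]
P' = [589/47 27/47; 27/47 174/235]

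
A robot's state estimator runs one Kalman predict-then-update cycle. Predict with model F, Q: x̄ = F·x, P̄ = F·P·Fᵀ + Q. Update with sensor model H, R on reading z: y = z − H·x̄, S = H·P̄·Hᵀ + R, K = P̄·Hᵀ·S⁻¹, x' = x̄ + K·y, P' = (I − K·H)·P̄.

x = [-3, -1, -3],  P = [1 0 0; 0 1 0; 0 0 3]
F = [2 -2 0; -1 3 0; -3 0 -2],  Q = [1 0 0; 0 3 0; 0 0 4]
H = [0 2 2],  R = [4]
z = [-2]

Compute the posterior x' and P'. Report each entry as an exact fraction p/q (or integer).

x̄ = F·x = [-4, 0, 15]
P̄ = F·P·Fᵀ + Q = [9 -8 -6; -8 13 3; -6 3 25]
y = z − H·x̄ = [-32]
S = H·P̄·Hᵀ + R = [180]
K = P̄·Hᵀ·S⁻¹ = [-7/45; 8/45; 14/45]
x' = x̄ + K·y = [44/45, -256/45, 227/45]
P' = (I − K·H)·P̄ = [209/45 -136/45 122/45; -136/45 329/45 -313/45; 122/45 -313/45 341/45]

x' = [44/45, -256/45, 227/45]
P' = [209/45 -136/45 122/45; -136/45 329/45 -313/45; 122/45 -313/45 341/45]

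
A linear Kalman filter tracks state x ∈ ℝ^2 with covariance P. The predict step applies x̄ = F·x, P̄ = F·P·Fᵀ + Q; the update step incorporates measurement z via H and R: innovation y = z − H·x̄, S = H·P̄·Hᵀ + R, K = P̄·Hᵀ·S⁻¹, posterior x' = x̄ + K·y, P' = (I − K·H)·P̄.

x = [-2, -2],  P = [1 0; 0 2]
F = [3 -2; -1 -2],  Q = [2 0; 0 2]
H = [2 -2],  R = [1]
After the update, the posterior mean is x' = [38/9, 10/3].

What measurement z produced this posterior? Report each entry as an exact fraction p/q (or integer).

z = [2]

x̄ = F·x = [-2, 6]
P̄ = F·P·Fᵀ + Q = [19 5; 5 11]
S = H·P̄·Hᵀ + R = [81]
K = P̄·Hᵀ·S⁻¹ = [28/81; -4/27]
x' − x̄ = [56/9, -8/3] = K·y
y = (KᵀK)⁻¹·Kᵀ·(x' − x̄) = [18]
z = y + H·x̄ = [18] + [-16] = [2]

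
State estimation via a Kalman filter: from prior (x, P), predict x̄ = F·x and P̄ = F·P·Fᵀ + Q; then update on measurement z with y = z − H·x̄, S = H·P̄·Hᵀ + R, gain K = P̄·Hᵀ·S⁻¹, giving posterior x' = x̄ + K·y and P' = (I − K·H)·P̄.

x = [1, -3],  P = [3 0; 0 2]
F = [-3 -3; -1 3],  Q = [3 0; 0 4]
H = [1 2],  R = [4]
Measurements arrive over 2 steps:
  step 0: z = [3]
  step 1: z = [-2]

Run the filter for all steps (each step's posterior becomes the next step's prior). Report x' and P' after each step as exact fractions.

step 0: x' = [603/58, -463/116], P' = [1167/29 -1137/58; -1137/58 1219/116]
step 1: x' = [-980700/198559, 277417/198559], P' = [3177552/198559 -1497270/198559; -1497270/198559 900977/198559]

step 0: x̄ = F·x = [6, -10]
step 0: P̄ = F·P·Fᵀ + Q = [48 -9; -9 25]
step 0: y = z − H·x̄ = [17]
step 0: S = H·P̄·Hᵀ + R = [116]
step 0: K = P̄·Hᵀ·S⁻¹ = [15/58; 41/116]
step 0: x' = x̄ + K·y = [603/58, -463/116]
step 0: P' = (I − K·H)·P̄ = [1167/29 -1137/58; -1137/58 1219/116]
step 1: x̄ = F·x = [-2229/116, -2595/116]
step 1: P̄ = F·P·Fᵀ + Q = [12399/116 16677/116; 16677/116 29747/116]
step 1: y = z − H·x̄ = [7187/116]
step 1: S = H·P̄·Hᵀ + R = [198559/116]
step 1: K = P̄·Hᵀ·S⁻¹ = [45753/198559; 76171/198559]
step 1: x' = x̄ + K·y = [-980700/198559, 277417/198559]
step 1: P' = (I − K·H)·P̄ = [3177552/198559 -1497270/198559; -1497270/198559 900977/198559]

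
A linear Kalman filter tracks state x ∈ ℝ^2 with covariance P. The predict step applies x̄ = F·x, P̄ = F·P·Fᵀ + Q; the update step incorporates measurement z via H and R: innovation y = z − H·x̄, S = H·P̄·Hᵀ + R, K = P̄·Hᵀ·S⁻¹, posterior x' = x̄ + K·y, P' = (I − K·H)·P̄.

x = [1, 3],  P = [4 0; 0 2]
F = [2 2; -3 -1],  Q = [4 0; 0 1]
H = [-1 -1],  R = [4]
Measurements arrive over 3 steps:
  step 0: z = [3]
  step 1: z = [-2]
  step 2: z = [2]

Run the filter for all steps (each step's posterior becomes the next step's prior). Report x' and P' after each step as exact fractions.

step 0: x' = [8, -29/3], P' = [28 -28; -28 464/15]
step 1: x' = [-3286/1859, 448/143], P' = [27788/1859 -2092/143; -2092/143 200/11]
step 2: x' = [76028/44237, -147398/44237], P' = [2381980/132711 -2304140/132711; -2304140/132711 2727400/132711]

step 0: x̄ = F·x = [8, -6]
step 0: P̄ = F·P·Fᵀ + Q = [28 -28; -28 39]
step 0: y = z − H·x̄ = [5]
step 0: S = H·P̄·Hᵀ + R = [15]
step 0: K = P̄·Hᵀ·S⁻¹ = [0; -11/15]
step 0: x' = x̄ + K·y = [8, -29/3]
step 0: P' = (I − K·H)·P̄ = [28 -28; -28 464/15]
step 1: x̄ = F·x = [-10/3, -43/3]
step 1: P̄ = F·P·Fᵀ + Q = [236/15 -88/15; -88/15 1739/15]
step 1: y = z − H·x̄ = [-59/3]
step 1: S = H·P̄·Hᵀ + R = [1859/15]
step 1: K = P̄·Hᵀ·S⁻¹ = [-148/1859; -127/143]
step 1: x' = x̄ + K·y = [-3286/1859, 448/143]
step 1: P' = (I − K·H)·P̄ = [27788/1859 -2092/143; -2092/143 200/11]
step 2: x̄ = F·x = [5076/1859, 4034/1859]
step 2: P̄ = F·P·Fᵀ + Q = [36220/1859 -16760/1859; -16760/1859 122575/1859]
step 2: y = z − H·x̄ = [12828/1859]
step 2: S = H·P̄·Hᵀ + R = [132711/1859]
step 2: K = P̄·Hᵀ·S⁻¹ = [-19460/132711; -105815/132711]
step 2: x' = x̄ + K·y = [76028/44237, -147398/44237]
step 2: P' = (I − K·H)·P̄ = [2381980/132711 -2304140/132711; -2304140/132711 2727400/132711]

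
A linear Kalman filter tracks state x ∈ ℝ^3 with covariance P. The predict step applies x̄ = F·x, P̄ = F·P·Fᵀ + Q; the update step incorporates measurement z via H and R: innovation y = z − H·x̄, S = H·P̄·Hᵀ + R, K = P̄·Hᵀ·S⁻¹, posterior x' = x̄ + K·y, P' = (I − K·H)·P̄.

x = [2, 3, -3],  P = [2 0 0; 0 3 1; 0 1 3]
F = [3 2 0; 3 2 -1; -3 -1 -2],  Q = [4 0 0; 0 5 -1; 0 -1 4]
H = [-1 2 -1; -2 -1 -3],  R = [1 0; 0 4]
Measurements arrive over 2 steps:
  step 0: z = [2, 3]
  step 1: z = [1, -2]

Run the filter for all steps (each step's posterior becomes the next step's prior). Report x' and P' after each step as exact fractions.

step 0: x' = [48412/24603, 21697/24603, -19358/8201], P' = [339194/24603 53672/24603 -80436/8201; 53672/24603 14858/24603 -11922/8201; -80436/8201 -11922/8201 60010/8201]
step 1: x' = [-30121048/48838611, 126921065/195354444, 183479713/195354444], P' = [370479566/48838611 66137924/48838611 -251406008/48838611; 66137924/48838611 97015435/195354444 -53987831/65118148; -251406008/48838611 -53987831/65118148 248554345/65118148]

step 0: x̄ = F·x = [12, 15, -3]
step 0: P̄ = F·P·Fᵀ + Q = [34 28 -28; 28 34 -22; -28 -22 41]
step 0: y = z − H·x̄ = [-19, 33]
step 0: S = H·P̄·Hᵀ + R = [132 9; 9 187]
step 0: K = P̄·Hᵀ·S⁻¹ = [9458/24603 -678/8201; 11810/24603 -1242/8201; -3418/8201 -1809/8201]
step 0: x' = x̄ + K·y = [48412/24603, 21697/24603, -19358/8201]
step 0: P' = (I − K·H)·P̄ = [339194/24603 53672/24603 -80436/8201; 53672/24603 14858/24603 -11922/8201; -80436/8201 -11922/8201 60010/8201]
step 1: x̄ = F·x = [188630/24603, 246704/24603, -50785/24603]
step 1: P̄ = F·P·Fᵀ + Q = [3854654/24603 4551698/24603 -1974598/24603; 4551698/24603 5650199/24603 -2398831/24603; -1974598/24603 -2398831/24603 1169408/24603]
step 1: y = z − H·x̄ = [-110320/8201, 140801/8201]
step 1: S = H·P̄·Hᵀ + R = [5029599/8201 -3872265/8201; -3872265/8201 3936843/8201]
step 1: K = P̄·Hᵀ·S⁻¹ = [13202290/48838611 -4406586/16279537; 30480889/65118148 -35057087/195354444; -63965989/195354444 -15944387/195354444]
step 1: x' = x̄ + K·y = [-30121048/48838611, 126921065/195354444, 183479713/195354444]
step 1: P' = (I − K·H)·P̄ = [370479566/48838611 66137924/48838611 -251406008/48838611; 66137924/48838611 97015435/195354444 -53987831/65118148; -251406008/48838611 -53987831/65118148 248554345/65118148]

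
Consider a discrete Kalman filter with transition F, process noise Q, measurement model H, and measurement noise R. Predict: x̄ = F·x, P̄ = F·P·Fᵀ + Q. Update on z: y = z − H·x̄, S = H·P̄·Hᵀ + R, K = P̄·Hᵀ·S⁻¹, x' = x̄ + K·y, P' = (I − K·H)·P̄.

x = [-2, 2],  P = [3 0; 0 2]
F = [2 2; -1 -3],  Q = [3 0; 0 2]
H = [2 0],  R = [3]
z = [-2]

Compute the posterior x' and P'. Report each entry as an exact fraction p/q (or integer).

x' = [-92/95, -308/95]
P' = [69/95 -54/95; -54/95 889/95]

x̄ = F·x = [0, -4]
P̄ = F·P·Fᵀ + Q = [23 -18; -18 23]
y = z − H·x̄ = [-2]
S = H·P̄·Hᵀ + R = [95]
K = P̄·Hᵀ·S⁻¹ = [46/95; -36/95]
x' = x̄ + K·y = [-92/95, -308/95]
P' = (I − K·H)·P̄ = [69/95 -54/95; -54/95 889/95]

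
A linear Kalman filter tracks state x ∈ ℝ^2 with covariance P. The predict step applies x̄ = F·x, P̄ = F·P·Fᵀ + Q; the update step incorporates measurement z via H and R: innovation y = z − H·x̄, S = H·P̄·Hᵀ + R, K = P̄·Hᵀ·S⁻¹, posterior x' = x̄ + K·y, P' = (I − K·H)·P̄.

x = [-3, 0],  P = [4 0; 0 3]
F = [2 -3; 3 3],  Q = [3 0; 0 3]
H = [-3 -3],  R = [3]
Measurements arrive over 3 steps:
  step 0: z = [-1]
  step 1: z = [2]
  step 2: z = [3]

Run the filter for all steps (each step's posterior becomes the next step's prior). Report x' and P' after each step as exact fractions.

step 0: x̄ = F·x = [-6, -9]
step 0: P̄ = F·P·Fᵀ + Q = [46 -3; -3 66]
step 0: y = z − H·x̄ = [-46]
step 0: S = H·P̄·Hᵀ + R = [957]
step 0: K = P̄·Hᵀ·S⁻¹ = [-43/319; -63/319]
step 0: x' = x̄ + K·y = [64/319, 27/319]
step 0: P' = (I − K·H)·P̄ = [9127/319 -9084/319; -9084/319 9147/319]
step 1: x̄ = F·x = [47/319, 273/319]
step 1: P̄ = F·P·Fᵀ + Q = [228796/319 -309/319; -309/319 1911/319]
step 1: y = z − H·x̄ = [1598/319]
step 1: S = H·P̄·Hᵀ + R = [2071758/319]
step 1: K = P̄·Hᵀ·S⁻¹ = [-228487/690586; -801/345293]
step 1: x' = x̄ + K·y = [-521418/345293, 291489/345293]
step 1: P' = (I − K·H)·P̄ = [4339771/690586 -2055642/345293; -2055642/345293 2056443/345293]
step 2: x̄ = F·x = [-1917303/345293, -689787/345293]
step 2: P̄ = F·P·Fᵀ + Q = [52891112/345293 678252/345293; 678252/345293 4142559/690586]
step 2: y = z − H·x̄ = [-6785391/345293]
step 2: S = H·P̄·Hᵀ + R = [1015811877/690586]
step 2: K = P̄·Hᵀ·S⁻¹ = [-107138728/338603959; -5499063/338603959]
step 2: x' = x̄ + K·y = [225234147/338603959, -568361700/338603959]
step 2: P' = (I − K·H)·P̄ = [2001428824/338603959 -1894290096/338603959; -1894290096/338603959 1899789159/338603959]

step 0: x' = [64/319, 27/319], P' = [9127/319 -9084/319; -9084/319 9147/319]
step 1: x' = [-521418/345293, 291489/345293], P' = [4339771/690586 -2055642/345293; -2055642/345293 2056443/345293]
step 2: x' = [225234147/338603959, -568361700/338603959], P' = [2001428824/338603959 -1894290096/338603959; -1894290096/338603959 1899789159/338603959]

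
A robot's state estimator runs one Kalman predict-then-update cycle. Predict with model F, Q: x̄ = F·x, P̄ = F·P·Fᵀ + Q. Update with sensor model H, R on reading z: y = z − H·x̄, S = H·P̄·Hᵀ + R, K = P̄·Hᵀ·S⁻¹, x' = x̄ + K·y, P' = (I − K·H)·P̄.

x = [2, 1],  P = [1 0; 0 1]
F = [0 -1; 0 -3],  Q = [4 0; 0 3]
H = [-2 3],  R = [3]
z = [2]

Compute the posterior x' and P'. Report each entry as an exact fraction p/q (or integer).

x' = [-104/95, -3/19]
P' = [474/95 63/19; 63/19 48/19]

x̄ = F·x = [-1, -3]
P̄ = F·P·Fᵀ + Q = [5 3; 3 12]
y = z − H·x̄ = [9]
S = H·P̄·Hᵀ + R = [95]
K = P̄·Hᵀ·S⁻¹ = [-1/95; 6/19]
x' = x̄ + K·y = [-104/95, -3/19]
P' = (I − K·H)·P̄ = [474/95 63/19; 63/19 48/19]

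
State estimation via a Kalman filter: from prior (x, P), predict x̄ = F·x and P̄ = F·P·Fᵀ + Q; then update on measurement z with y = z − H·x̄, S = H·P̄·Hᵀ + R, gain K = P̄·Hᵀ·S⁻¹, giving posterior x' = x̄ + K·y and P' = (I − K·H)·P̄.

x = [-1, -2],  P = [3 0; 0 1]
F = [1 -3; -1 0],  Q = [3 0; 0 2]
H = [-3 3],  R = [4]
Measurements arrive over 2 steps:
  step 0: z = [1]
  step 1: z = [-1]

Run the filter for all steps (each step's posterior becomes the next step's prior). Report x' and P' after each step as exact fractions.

step 0: x' = [244/119, 275/119], P' = [327/119 291/119; 291/119 307/119]
step 1: x' = [-10504/5521, -11591/5521], P' = [56943/11042 52323/11042; 52323/11042 52399/11042]

step 0: x̄ = F·x = [5, 1]
step 0: P̄ = F·P·Fᵀ + Q = [15 -3; -3 5]
step 0: y = z − H·x̄ = [13]
step 0: S = H·P̄·Hᵀ + R = [238]
step 0: K = P̄·Hᵀ·S⁻¹ = [-27/119; 12/119]
step 0: x' = x̄ + K·y = [244/119, 275/119]
step 0: P' = (I − K·H)·P̄ = [327/119 291/119; 291/119 307/119]
step 1: x̄ = F·x = [-83/17, -244/119]
step 1: P̄ = F·P·Fᵀ + Q = [243/17 78/17; 78/17 565/119]
step 1: y = z − H·x̄ = [-1130/119]
step 1: S = H·P̄·Hᵀ + R = [11042/119]
step 1: K = P̄·Hᵀ·S⁻¹ = [-3465/11042; 57/11042]
step 1: x' = x̄ + K·y = [-10504/5521, -11591/5521]
step 1: P' = (I − K·H)·P̄ = [56943/11042 52323/11042; 52323/11042 52399/11042]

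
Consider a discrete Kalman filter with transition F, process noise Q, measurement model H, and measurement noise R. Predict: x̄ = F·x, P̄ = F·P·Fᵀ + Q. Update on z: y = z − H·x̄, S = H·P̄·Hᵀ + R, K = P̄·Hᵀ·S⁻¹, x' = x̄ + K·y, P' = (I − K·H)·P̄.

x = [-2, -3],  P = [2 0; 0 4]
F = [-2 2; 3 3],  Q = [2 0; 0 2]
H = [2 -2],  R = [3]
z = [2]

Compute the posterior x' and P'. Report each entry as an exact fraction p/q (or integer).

x' = [-1142/235, -1413/235]
P' = [5326/235 5284/235; 5284/235 5416/235]

x̄ = F·x = [-2, -15]
P̄ = F·P·Fᵀ + Q = [26 12; 12 56]
y = z − H·x̄ = [-24]
S = H·P̄·Hᵀ + R = [235]
K = P̄·Hᵀ·S⁻¹ = [28/235; -88/235]
x' = x̄ + K·y = [-1142/235, -1413/235]
P' = (I − K·H)·P̄ = [5326/235 5284/235; 5284/235 5416/235]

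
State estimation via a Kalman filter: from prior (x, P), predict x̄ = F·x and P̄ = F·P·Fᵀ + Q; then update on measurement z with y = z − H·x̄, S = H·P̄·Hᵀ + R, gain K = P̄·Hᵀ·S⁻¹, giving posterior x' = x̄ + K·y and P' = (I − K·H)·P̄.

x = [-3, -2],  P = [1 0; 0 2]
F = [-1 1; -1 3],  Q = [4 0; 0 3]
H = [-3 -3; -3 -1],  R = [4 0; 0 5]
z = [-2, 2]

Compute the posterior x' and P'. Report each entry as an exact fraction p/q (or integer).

x' = [-1121/6243, 3307/6243]
P' = [5285/6243 -5845/6243; -5845/6243 8945/6243]

x̄ = F·x = [1, -3]
P̄ = F·P·Fᵀ + Q = [7 7; 7 22]
y = z − H·x̄ = [-8, 2]
S = H·P̄·Hᵀ + R = [391 213; 213 132]
K = P̄·Hᵀ·S⁻¹ = [140/2081 -2002/6243; -775/2081 1718/6243]
x' = x̄ + K·y = [-1121/6243, 3307/6243]
P' = (I − K·H)·P̄ = [5285/6243 -5845/6243; -5845/6243 8945/6243]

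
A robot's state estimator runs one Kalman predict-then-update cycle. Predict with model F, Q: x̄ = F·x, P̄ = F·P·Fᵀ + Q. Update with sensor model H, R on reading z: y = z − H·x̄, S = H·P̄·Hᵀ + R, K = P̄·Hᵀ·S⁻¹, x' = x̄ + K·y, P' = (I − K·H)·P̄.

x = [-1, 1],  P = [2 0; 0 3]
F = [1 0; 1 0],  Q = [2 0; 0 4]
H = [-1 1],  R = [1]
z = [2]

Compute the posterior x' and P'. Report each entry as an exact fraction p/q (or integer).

x' = [-11/7, 1/7]
P' = [24/7 22/7; 22/7 26/7]

x̄ = F·x = [-1, -1]
P̄ = F·P·Fᵀ + Q = [4 2; 2 6]
y = z − H·x̄ = [2]
S = H·P̄·Hᵀ + R = [7]
K = P̄·Hᵀ·S⁻¹ = [-2/7; 4/7]
x' = x̄ + K·y = [-11/7, 1/7]
P' = (I − K·H)·P̄ = [24/7 22/7; 22/7 26/7]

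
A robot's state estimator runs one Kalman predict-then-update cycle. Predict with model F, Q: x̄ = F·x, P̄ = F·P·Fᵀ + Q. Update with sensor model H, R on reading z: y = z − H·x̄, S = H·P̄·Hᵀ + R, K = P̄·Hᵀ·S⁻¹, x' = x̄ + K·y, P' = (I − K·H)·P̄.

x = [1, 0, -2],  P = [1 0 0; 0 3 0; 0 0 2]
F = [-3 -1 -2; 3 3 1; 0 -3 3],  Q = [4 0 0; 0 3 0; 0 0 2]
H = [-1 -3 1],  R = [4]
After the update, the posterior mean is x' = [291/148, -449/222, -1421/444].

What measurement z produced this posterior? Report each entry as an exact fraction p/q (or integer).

z = [1]

x̄ = F·x = [1, 1, -6]
P̄ = F·P·Fᵀ + Q = [24 -22 -3; -22 41 -21; -3 -21 47]
S = H·P̄·Hᵀ + R = [444]
K = P̄·Hᵀ·S⁻¹ = [13/148; -61/222; 113/444]
x' − x̄ = [143/148, -671/222, 1243/444] = K·y
y = (KᵀK)⁻¹·Kᵀ·(x' − x̄) = [11]
z = y + H·x̄ = [11] + [-10] = [1]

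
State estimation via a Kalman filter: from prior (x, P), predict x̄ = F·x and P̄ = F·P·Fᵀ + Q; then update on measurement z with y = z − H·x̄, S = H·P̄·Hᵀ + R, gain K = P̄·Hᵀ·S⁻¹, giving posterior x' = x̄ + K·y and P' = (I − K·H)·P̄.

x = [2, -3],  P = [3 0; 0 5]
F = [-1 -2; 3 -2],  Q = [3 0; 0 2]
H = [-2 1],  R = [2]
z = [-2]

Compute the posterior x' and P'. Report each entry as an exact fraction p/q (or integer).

x' = [230/37, 390/37]
P' = [1205/111 776/37; 776/37 1570/37]

x̄ = F·x = [4, 12]
P̄ = F·P·Fᵀ + Q = [26 11; 11 49]
y = z − H·x̄ = [-6]
S = H·P̄·Hᵀ + R = [111]
K = P̄·Hᵀ·S⁻¹ = [-41/111; 9/37]
x' = x̄ + K·y = [230/37, 390/37]
P' = (I − K·H)·P̄ = [1205/111 776/37; 776/37 1570/37]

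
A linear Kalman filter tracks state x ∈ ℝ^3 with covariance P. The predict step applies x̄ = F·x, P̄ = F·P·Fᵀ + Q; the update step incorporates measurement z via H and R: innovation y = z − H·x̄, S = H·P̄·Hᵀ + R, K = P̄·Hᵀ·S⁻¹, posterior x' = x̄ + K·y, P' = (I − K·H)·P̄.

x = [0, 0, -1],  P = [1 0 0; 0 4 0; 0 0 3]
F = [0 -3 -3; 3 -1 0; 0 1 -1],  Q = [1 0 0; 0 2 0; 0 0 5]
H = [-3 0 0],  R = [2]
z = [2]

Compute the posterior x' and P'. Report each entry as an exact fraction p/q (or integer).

x̄ = F·x = [3, 0, 1]
P̄ = F·P·Fᵀ + Q = [64 12 -3; 12 15 -4; -3 -4 12]
y = z − H·x̄ = [11]
S = H·P̄·Hᵀ + R = [578]
K = P̄·Hᵀ·S⁻¹ = [-96/289; -18/289; 9/578]
x' = x̄ + K·y = [-189/289, -198/289, 677/578]
P' = (I − K·H)·P̄ = [64/289 12/289 -3/289; 12/289 3687/289 -994/289; -3/289 -994/289 6855/578]

x' = [-189/289, -198/289, 677/578]
P' = [64/289 12/289 -3/289; 12/289 3687/289 -994/289; -3/289 -994/289 6855/578]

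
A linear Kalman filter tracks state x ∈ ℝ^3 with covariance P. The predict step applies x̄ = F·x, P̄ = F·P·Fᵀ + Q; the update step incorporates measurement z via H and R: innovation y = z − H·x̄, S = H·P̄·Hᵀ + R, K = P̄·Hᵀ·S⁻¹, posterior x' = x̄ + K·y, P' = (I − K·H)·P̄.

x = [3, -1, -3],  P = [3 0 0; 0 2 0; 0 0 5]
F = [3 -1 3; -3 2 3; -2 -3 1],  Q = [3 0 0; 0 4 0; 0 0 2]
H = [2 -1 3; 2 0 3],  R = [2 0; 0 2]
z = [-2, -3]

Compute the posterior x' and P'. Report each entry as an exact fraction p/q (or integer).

x' = [113242/51103, -96625/51103, -133977/51103]
P' = [1888227/51103 3472/51103 -1253892/51103; 3472/51103 194684/51103 30198/51103; -1253892/51103 30198/51103 843742/51103]

x̄ = F·x = [1, -20, -6]
P̄ = F·P·Fᵀ + Q = [77 14 3; 14 84 21; 3 21 37]
y = z − H·x̄ = [-6, 13]
S = H·P̄·Hᵀ + R = [581 586; 586 679]
K = P̄·Hᵀ·S⁻¹ = [5653/51103 7389/51103; -48573/51103 48769/51103; -3378/51103 11721/51103]
x' = x̄ + K·y = [113242/51103, -96625/51103, -133977/51103]
P' = (I − K·H)·P̄ = [1888227/51103 3472/51103 -1253892/51103; 3472/51103 194684/51103 30198/51103; -1253892/51103 30198/51103 843742/51103]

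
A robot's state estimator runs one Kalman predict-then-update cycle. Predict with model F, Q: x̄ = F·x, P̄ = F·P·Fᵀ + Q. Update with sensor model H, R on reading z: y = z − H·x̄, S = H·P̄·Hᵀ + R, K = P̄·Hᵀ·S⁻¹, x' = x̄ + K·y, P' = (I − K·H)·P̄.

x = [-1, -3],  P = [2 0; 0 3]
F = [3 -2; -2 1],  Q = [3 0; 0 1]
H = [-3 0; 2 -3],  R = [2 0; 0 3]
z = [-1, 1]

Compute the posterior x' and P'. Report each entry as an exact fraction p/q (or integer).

x' = [1025/2547, -1/849]
P' = [166/849 28/283; 28/283 96/283]

x̄ = F·x = [3, -1]
P̄ = F·P·Fᵀ + Q = [33 -18; -18 12]
y = z − H·x̄ = [8, -8]
S = H·P̄·Hᵀ + R = [299 -360; -360 459]
K = P̄·Hᵀ·S⁻¹ = [-83/283 80/2547; -42/283 -232/849]
x' = x̄ + K·y = [1025/2547, -1/849]
P' = (I − K·H)·P̄ = [166/849 28/283; 28/283 96/283]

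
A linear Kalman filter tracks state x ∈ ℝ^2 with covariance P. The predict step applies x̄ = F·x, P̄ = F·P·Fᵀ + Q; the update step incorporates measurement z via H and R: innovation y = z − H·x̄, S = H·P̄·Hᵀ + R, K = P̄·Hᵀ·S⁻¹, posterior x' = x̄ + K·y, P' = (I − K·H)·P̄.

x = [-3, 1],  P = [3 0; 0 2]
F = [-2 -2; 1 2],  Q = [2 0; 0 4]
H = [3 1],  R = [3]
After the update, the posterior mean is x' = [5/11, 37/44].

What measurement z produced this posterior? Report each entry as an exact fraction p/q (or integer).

x̄ = F·x = [4, -1]
P̄ = F·P·Fᵀ + Q = [22 -14; -14 15]
S = H·P̄·Hᵀ + R = [132]
K = P̄·Hᵀ·S⁻¹ = [13/33; -9/44]
x' − x̄ = [-39/11, 81/44] = K·y
y = (KᵀK)⁻¹·Kᵀ·(x' − x̄) = [-9]
z = y + H·x̄ = [-9] + [11] = [2]

z = [2]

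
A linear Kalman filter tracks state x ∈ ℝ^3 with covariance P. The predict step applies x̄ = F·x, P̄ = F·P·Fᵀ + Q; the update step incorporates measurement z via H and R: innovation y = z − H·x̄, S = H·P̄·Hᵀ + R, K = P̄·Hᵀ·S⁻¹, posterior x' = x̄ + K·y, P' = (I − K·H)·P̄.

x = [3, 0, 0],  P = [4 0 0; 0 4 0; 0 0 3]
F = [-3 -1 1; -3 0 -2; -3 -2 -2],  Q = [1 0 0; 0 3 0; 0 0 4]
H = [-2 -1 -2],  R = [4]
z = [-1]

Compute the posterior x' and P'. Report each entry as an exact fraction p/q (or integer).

x' = [-1147/1119, -183/373, 1889/1119]
P' = [11600/1119 -2196/373 -7918/1119; -2196/373 4740/373 -36/373; -7918/1119 -36/373 8492/1119]

x̄ = F·x = [-9, -9, -9]
P̄ = F·P·Fᵀ + Q = [44 30 38; 30 51 48; 38 48 68]
y = z − H·x̄ = [-46]
S = H·P̄·Hᵀ + R = [1119]
K = P̄·Hᵀ·S⁻¹ = [-194/1119; -69/373; -260/1119]
x' = x̄ + K·y = [-1147/1119, -183/373, 1889/1119]
P' = (I − K·H)·P̄ = [11600/1119 -2196/373 -7918/1119; -2196/373 4740/373 -36/373; -7918/1119 -36/373 8492/1119]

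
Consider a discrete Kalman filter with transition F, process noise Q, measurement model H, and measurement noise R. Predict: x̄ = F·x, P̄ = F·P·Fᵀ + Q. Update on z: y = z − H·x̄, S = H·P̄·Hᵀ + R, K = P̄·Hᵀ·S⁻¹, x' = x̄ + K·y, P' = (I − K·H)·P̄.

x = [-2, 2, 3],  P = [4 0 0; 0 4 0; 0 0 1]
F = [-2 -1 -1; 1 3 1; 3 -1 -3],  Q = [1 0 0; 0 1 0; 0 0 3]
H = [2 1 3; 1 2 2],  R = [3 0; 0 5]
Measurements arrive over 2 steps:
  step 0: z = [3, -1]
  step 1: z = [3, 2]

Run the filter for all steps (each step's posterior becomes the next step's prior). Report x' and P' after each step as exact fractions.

step 0: x' = [-44593/30101, -54796/30101, 70812/30101], P' = [204642/30101 5565/30101 -134271/30101; 5565/30101 90408/30101 -46833/30101; -134271/30101 -46833/30101 116586/30101]
step 1: x' = [-890957761/740016499, -518302222/740016499, 1537151804/740016499], P' = [3804102751/1480032998 199223360/740016499 -1348821444/740016499; 199223360/740016499 2201705612/740016499 -1174811187/740016499; -1348821444/740016499 -1174811187/740016499 1639064754/740016499]

step 0: x̄ = F·x = [-1, 7, -17]
step 0: P̄ = F·P·Fᵀ + Q = [22 -21 -17; -21 42 -3; -17 -3 52]
step 0: y = z − H·x̄ = [49, 20]
step 0: S = H·P̄·Hᵀ + R = [295 192; 192 227]
step 0: K = P̄·Hᵀ·S⁻¹ = [4012/30101 -10554/30101; -12987/30101 18543/30101; 11461/30101 1047/30101]
step 0: x' = x̄ + K·y = [-44593/30101, -54796/30101, 70812/30101]
step 0: P' = (I − K·H)·P̄ = [204642/30101 5565/30101 -134271/30101; 5565/30101 90408/30101 -46833/30101; -134271/30101 -46833/30101 116586/30101]
step 1: x̄ = F·x = [73170/30101, -138169/30101, -291419/30101]
step 1: P̄ = F·P·Fᵀ + Q = [447173/30101 -245904/30101 -1383396/30101; -245904/30101 648851/30101 505794/30101; -1383396/30101 505794/30101 5174253/30101]
step 1: y = z − H·x̄ = [956389/30101, 846208/30101]
step 1: S = H·P̄·Hᵀ + R = [34546519/30101 26370626/30101; 26370626/30101 21419246/30101]
step 1: K = P̄·Hᵀ·S⁻¹ = [-14379407/740016499 -158857917/1480032998; -308093743/740016499 450602442/740016499; 348246729/740016499 -84062862/740016499]
step 1: x' = x̄ + K·y = [-890957761/740016499, -518302222/740016499, 1537151804/740016499]
step 1: P' = (I − K·H)·P̄ = [3804102751/1480032998 199223360/740016499 -1348821444/740016499; 199223360/740016499 2201705612/740016499 -1174811187/740016499; -1348821444/740016499 -1174811187/740016499 1639064754/740016499]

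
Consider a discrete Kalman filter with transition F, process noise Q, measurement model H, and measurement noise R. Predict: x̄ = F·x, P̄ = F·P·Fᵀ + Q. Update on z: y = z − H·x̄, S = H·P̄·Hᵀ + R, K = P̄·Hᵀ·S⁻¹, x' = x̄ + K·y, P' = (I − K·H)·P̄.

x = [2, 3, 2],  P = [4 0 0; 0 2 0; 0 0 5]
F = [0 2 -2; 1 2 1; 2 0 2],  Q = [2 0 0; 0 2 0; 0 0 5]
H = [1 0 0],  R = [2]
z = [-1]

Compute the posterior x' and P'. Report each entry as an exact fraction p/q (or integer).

x' = [-13/16, 163/16, 79/8]
P' = [15/8 -1/8 -5/4; -1/8 151/8 67/4; -5/4 67/4 57/2]

x̄ = F·x = [2, 10, 8]
P̄ = F·P·Fᵀ + Q = [30 -2 -20; -2 19 18; -20 18 41]
y = z − H·x̄ = [-3]
S = H·P̄·Hᵀ + R = [32]
K = P̄·Hᵀ·S⁻¹ = [15/16; -1/16; -5/8]
x' = x̄ + K·y = [-13/16, 163/16, 79/8]
P' = (I − K·H)·P̄ = [15/8 -1/8 -5/4; -1/8 151/8 67/4; -5/4 67/4 57/2]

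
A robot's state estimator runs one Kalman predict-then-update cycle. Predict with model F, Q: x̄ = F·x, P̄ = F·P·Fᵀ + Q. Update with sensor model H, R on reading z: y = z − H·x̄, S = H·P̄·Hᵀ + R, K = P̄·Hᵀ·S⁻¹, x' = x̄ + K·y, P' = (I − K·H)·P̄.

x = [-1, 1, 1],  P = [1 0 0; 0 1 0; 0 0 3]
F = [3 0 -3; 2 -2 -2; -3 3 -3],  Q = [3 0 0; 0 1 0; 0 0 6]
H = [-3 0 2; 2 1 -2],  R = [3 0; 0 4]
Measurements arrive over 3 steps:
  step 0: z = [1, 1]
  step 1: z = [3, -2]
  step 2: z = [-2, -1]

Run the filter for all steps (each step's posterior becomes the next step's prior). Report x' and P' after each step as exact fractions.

step 0: x' = [-1643/658, -1690/987, -3391/987], P' = [9741/658 3435/329 6942/329; 3435/329 3418/329 5098/329; 6942/329 5098/329 10075/329]
step 1: x' = [372484/347419, 11375302/5211285, 16394048/5211285], P' = [6095271/347419 6942336/347419 9352011/347419; 6942336/347419 48388416/1737095 55161114/1737095; 9352011/347419 55161114/1737095 72895136/1737095]
step 2: x' = [-51087294684/7167431683, -217322738953/21502295049, -83660484170/7167431683], P' = [149312665722/7167431683 179679380826/7167431683 230836477719/7167431683; 179679380826/7167431683 255796731676/7167431683 286221663122/7167431683; 230836477719/7167431683 286221663122/7167431683 361730458572/7167431683]

step 0: x̄ = F·x = [-6, -6, 3]
step 0: P̄ = F·P·Fᵀ + Q = [39 24 18; 24 21 6; 18 6 51]
step 0: y = z − H·x̄ = [-23, 25]
step 0: S = H·P̄·Hᵀ + R = [342 -318; -318 313]
step 0: K = P̄·Hᵀ·S⁻¹ = [-485/658 -177/329; -109/987 23/329; -676/987 -292/329]
step 0: x' = x̄ + K·y = [-1643/658, -1690/987, -3391/987]
step 0: P' = (I − K·H)·P̄ = [9741/658 3435/329 6942/329; 3435/329 3418/329 5098/329; 6942/329 5098/329 10075/329]
step 1: x̄ = F·x = [1853/658, 5233/987, 8331/658]
step 1: P̄ = F·P·Fᵀ + Q = [21081/658 16347/329 63747/658; 16347/329 31551/329 51939/329; 63747/658 51939/329 277215/658]
step 1: y = z − H·x̄ = [-9129/658, 12227/987]
step 1: S = H·P̄·Hᵀ + R = [535599/658 -244101/329; -244101/329 232103/329]
step 1: K = P̄·Hᵀ·S⁻¹ = [139403/347419 107214/347419; 2062396/1737095 1872387/1737095; 5510107/5211285 722738/1737095]
step 1: x' = x̄ + K·y = [372484/347419, 11375302/5211285, 16394048/5211285]
step 1: P' = (I − K·H)·P̄ = [6095271/347419 6942336/347419 9352011/347419; 6942336/347419 48388416/1737095 55161114/1737095; 9352011/347419 55161114/1737095 72895136/1737095]
step 2: x̄ = F·x = [-10806788/1737095, -2957612/347419, -10606006/1737095]
step 2: P̄ = F·P·Fᵀ + Q = [93873714/1737095 36360978/347419 197724123/1737095; 36360978/347419 79658351/347419 76144470/347419; 197724123/1737095 76144470/347419 600232431/1737095]
step 2: y = z − H·x̄ = [-14682542/1737095, 13452529/1737095]
step 2: S = H·P̄·Hᵀ + R = [878314959/1737095 -770900748/1737095; -770900748/1737095 804201891/1737095]
step 2: K = P̄·Hᵀ·S⁻¹ = [4578319424/7167431683 4157939208/7167431683; 33405183766/21502295049 10678041771/7167431683; 10317161329/7167431683 6108425354/7167431683]
step 2: x' = x̄ + K·y = [-51087294684/7167431683, -217322738953/21502295049, -83660484170/7167431683]
step 2: P' = (I − K·H)·P̄ = [149312665722/7167431683 179679380826/7167431683 230836477719/7167431683; 179679380826/7167431683 255796731676/7167431683 286221663122/7167431683; 230836477719/7167431683 286221663122/7167431683 361730458572/7167431683]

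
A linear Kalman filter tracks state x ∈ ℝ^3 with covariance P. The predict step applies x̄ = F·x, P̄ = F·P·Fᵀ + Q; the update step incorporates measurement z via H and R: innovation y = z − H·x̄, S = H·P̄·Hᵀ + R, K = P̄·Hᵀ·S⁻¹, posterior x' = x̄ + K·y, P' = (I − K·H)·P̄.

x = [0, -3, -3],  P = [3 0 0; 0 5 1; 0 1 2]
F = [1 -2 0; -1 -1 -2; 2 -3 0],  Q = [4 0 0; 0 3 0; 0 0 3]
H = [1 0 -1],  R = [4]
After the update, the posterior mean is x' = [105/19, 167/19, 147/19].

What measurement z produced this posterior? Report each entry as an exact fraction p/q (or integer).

x̄ = F·x = [6, 9, 9]
P̄ = F·P·Fᵀ + Q = [27 11 36; 11 23 15; 36 15 60]
S = H·P̄·Hᵀ + R = [19]
K = P̄·Hᵀ·S⁻¹ = [-9/19; -4/19; -24/19]
x' − x̄ = [-9/19, -4/19, -24/19] = K·y
y = (KᵀK)⁻¹·Kᵀ·(x' − x̄) = [1]
z = y + H·x̄ = [1] + [-3] = [-2]

z = [-2]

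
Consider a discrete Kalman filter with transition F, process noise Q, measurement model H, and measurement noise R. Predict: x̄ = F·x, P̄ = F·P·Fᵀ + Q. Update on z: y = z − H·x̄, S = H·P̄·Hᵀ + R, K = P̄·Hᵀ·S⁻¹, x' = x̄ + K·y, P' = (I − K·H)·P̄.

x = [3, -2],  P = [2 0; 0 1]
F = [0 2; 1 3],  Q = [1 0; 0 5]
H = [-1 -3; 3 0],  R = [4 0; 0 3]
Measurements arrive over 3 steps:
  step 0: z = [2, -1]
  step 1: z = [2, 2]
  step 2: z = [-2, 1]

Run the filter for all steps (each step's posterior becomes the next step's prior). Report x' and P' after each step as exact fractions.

step 0: x' = [-919/1437, -183/479], P' = [416/1437 -36/479; -36/479 212/479]
step 1: x' = [150488/299307, -246010/299307], P' = [83611/299307 -21301/299307; -21301/299307 130007/299307]
step 2: x' = [6209435/36928411, 20335101/36928411], P' = [10306615/36928411 -2627097/36928411; -2627097/36928411 240577021/553926165]

step 0: x̄ = F·x = [-4, -3]
step 0: P̄ = F·P·Fᵀ + Q = [5 6; 6 16]
step 0: y = z − H·x̄ = [-11, 11]
step 0: S = H·P̄·Hᵀ + R = [189 -69; -69 48]
step 0: K = P̄·Hᵀ·S⁻¹ = [-23/1437 416/1437; -150/479 -36/479]
step 0: x' = x̄ + K·y = [-919/1437, -183/479]
step 0: P' = (I − K·H)·P̄ = [416/1437 -36/479; -36/479 212/479]
step 1: x̄ = F·x = [-366/479, -2566/1437]
step 1: P̄ = F·P·Fᵀ + Q = [1327/479 1200/479; 1200/479 12677/1437]
step 1: y = z − H·x̄ = [-1974/479, 2056/479]
step 1: S = H·P̄·Hᵀ + R = [48474/479 -14781/479; -14781/479 13380/479]
step 1: K = P̄·Hᵀ·S⁻¹ = [-4927/299307 83611/299307; -92180/299307 -21301/299307]
step 1: x' = x̄ + K·y = [150488/299307, -246010/299307]
step 1: P' = (I − K·H)·P̄ = [83611/299307 -21301/299307; -21301/299307 130007/299307]
step 2: x̄ = F·x = [-492020/299307, -587542/299307]
step 2: P̄ = F·P·Fᵀ + Q = [819335/299307 737440/299307; 737440/299307 2622403/299307]
step 2: y = z − H·x̄ = [-2853260/299307, 591789/99769]
step 2: S = H·P̄·Hᵀ + R = [30042830/299307 -3031655/99769; -3031655/99769 2757312/99769]
step 2: K = P̄·Hᵀ·S⁻¹ = [-606331/36928411 10306615/36928411; -56860384/184642055 -2627097/36928411]
step 2: x' = x̄ + K·y = [6209435/36928411, 20335101/36928411]
step 2: P' = (I − K·H)·P̄ = [10306615/36928411 -2627097/36928411; -2627097/36928411 240577021/553926165]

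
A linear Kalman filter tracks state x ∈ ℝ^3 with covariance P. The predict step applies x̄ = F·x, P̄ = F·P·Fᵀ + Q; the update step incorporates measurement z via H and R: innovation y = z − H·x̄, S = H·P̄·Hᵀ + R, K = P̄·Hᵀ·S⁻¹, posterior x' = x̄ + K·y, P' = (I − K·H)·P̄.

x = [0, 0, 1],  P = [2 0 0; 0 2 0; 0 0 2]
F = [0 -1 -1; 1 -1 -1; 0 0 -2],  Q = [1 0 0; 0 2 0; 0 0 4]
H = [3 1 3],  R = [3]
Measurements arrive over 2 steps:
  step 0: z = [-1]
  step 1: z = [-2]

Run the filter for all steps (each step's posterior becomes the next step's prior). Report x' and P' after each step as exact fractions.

step 0: x̄ = F·x = [-1, -1, -2]
step 0: P̄ = F·P·Fᵀ + Q = [5 4 4; 4 8 4; 4 4 12]
step 0: y = z − H·x̄ = [9]
step 0: S = H·P̄·Hᵀ + R = [284]
step 0: K = P̄·Hᵀ·S⁻¹ = [31/284; 8/71; 13/71]
step 0: x' = x̄ + K·y = [-5/284, 1/71, -25/71]
step 0: P' = (I − K·H)·P̄ = [459/284 36/71 -119/71; 36/71 312/71 -132/71; -119/71 -132/71 176/71]
step 1: x̄ = F·x = [24/71, 91/284, 50/71]
step 1: P̄ = F·P·Fᵀ + Q = [295/71 307/71 88/71; 307/71 2587/284 326/71; 88/71 326/71 988/71]
step 1: y = z − H·x̄ = [-1547/284]
step 1: S = H·P̄·Hᵀ + R = [71155/284]
step 1: K = P̄·Hᵀ·S⁻¹ = [832/10165; 10183/71155; 14216/71155]
step 1: x' = x̄ + K·y = [-1096/10165, -4667/10165, -3904/10165]
step 1: P' = (I − K·H)·P̄ = [25173/10165 14121/10165 -29048/10165; 14121/10165 283044/71155 -183012/71155; -29048/10165 -183012/71155 278556/71155]

step 0: x' = [-5/284, 1/71, -25/71], P' = [459/284 36/71 -119/71; 36/71 312/71 -132/71; -119/71 -132/71 176/71]
step 1: x' = [-1096/10165, -4667/10165, -3904/10165], P' = [25173/10165 14121/10165 -29048/10165; 14121/10165 283044/71155 -183012/71155; -29048/10165 -183012/71155 278556/71155]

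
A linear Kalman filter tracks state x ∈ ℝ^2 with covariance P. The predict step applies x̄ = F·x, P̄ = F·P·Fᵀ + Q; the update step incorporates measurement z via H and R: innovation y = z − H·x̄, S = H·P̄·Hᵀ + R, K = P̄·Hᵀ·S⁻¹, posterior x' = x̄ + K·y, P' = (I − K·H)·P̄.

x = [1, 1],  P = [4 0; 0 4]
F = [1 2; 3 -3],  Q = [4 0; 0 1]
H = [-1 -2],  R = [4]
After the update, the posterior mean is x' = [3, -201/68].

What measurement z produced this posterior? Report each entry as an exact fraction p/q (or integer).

x̄ = F·x = [3, 0]
P̄ = F·P·Fᵀ + Q = [24 -12; -12 73]
S = H·P̄·Hᵀ + R = [272]
K = P̄·Hᵀ·S⁻¹ = [0; -67/136]
x' − x̄ = [0, -201/68] = K·y
y = (KᵀK)⁻¹·Kᵀ·(x' − x̄) = [6]
z = y + H·x̄ = [6] + [-3] = [3]

z = [3]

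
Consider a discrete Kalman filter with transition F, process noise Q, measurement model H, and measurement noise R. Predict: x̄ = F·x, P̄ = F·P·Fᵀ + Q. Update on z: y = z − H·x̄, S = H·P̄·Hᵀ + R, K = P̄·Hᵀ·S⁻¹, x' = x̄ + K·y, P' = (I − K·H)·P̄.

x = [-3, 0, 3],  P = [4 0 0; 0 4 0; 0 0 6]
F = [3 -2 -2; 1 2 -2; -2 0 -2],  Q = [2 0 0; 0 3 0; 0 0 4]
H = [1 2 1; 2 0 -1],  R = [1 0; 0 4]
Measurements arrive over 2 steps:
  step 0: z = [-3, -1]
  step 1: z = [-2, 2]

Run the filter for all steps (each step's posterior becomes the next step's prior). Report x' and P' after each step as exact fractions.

step 0: x' = [-365/1382, -6038/3455, 4939/6910], P' = [14616/3455 -3820/691 24022/3455; -3820/691 28693/3455 -37212/3455; 24022/3455 -37212/3455 51262/3455]
step 1: x' = [970221529/612437598, -743051782/306218799, 765332179/612437598], P' = [354720134/306218799 -291660160/306218799 260777660/306218799; -291660160/306218799 448571051/306218799 -503434666/306218799; 260777660/306218799 -503434666/306218799 815092730/306218799]

step 0: x̄ = F·x = [-15, -9, 0]
step 0: P̄ = F·P·Fᵀ + Q = [78 20 0; 20 47 16; 0 16 44]
step 0: y = z − H·x̄ = [30, 29]
step 0: S = H·P̄·Hᵀ + R = [455 160; 160 360]
step 0: K = P̄·Hᵀ·S⁻¹ = [438/3455 521/1382; 1074/3455 -247/3455; 172/691 -1609/6910]
step 0: x' = x̄ + K·y = [-365/1382, -6038/3455, 4939/6910]
step 0: P' = (I − K·H)·P̄ = [14616/3455 -3820/691 24022/3455; -3820/691 28693/3455 -37212/3455; 24022/3455 -37212/3455 51262/3455]
step 1: x̄ = F·x = [8799/6910, -7171/1382, -3114/3455]
step 1: P̄ = F·P·Fᵀ + Q = [101514/3455 -134452/3455 -31188/691; -134452/3455 470009/3455 449108/3455; -31188/691 449108/3455 469508/3455]
step 1: y = z − H·x̄ = [55319/6910, -5003/3455]
step 1: S = H·P̄·Hᵀ + R = [3401257/3455 -1858444/3455; -1858444/3455 1513144/3455]
step 1: K = P̄·Hᵀ·S⁻¹ = [32177474/306218799 112165652/306218799; 102047276/306218799 -39942827/612437598; 69001058/306218799 -146768705/612437598]
step 1: x' = x̄ + K·y = [970221529/612437598, -743051782/306218799, 765332179/612437598]
step 1: P' = (I − K·H)·P̄ = [354720134/306218799 -291660160/306218799 260777660/306218799; -291660160/306218799 448571051/306218799 -503434666/306218799; 260777660/306218799 -503434666/306218799 815092730/306218799]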